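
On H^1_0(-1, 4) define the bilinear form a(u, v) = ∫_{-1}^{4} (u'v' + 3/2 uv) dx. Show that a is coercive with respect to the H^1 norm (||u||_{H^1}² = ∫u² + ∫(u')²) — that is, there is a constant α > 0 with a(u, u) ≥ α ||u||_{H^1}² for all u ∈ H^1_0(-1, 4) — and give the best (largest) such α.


α = 1

Coercivity of a(·,·) on H^1_0(-1, 4) means a(u, u) ≥ α ||u||_{H^1}² for every u ∈ H^1_0.
The interval has length L = 5, and Poincaré/coercivity depend only on L. Here a(u, u) = ∫(u')² + (3/2)·∫u².
Here c = 3/2 ≥ 1, so a(u,u) = ∫(u')² + c∫u² ≥ ∫(u')² + ∫u² = ||u||_{H^1}², i.e. α = 1 works. No larger α is possible: a(u,u) ≥ α||u||_{H^1}² means (1−α)∫(u')² ≥ (α−c)∫u², and for the modes u_n = sin(nπ(x−x₀)/L) (x₀ the left endpoint) one has ∫u_n²/∫(u_n')² = (L/(nπ))² → 0, so a(u_n,u_n)/||u_n||_{H^1}² → 1. Hence the optimal constant is α = 1.
Therefore α = 1.


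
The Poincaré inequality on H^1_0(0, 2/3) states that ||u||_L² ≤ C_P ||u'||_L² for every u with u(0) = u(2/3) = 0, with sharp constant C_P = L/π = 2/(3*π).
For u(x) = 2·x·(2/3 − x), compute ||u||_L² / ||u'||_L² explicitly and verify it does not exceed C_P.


||u||_L² / ||u'||_L² = sqrt(10)/15 < C_P = 2/(3*π).

u(x) = 2·x·(2/3 − x), so u'(x) = 4/3 - 4*x.
u(x) = 2·x·(2/3 − x) vanishes at x = 0 and x = 2/3, so u ∈ H^1_0(0, 2/3). Differentiate via the product rule and integrate the resulting polynomials term by term.
  ∫_0^2/3 u² dx = ∫_0^2/3 (4*x^4 - 16*x^3/3 + 16*x^2/9) dx. Term by term:
    ∫_0^2/3 4*x^4 dx = 128/1215;  ∫_0^2/3 -16*x^3/3 dx = -64/243;  ∫_0^2/3 16*x^2/9 dx = 128/729.
  Sum: 128/1215 − 64/243 + 128/729 = 64/3645.
  ∫_0^2/3 (u')² dx = ∫_0^2/3 (16*x^2 - 32*x/3 + 16/9) dx. Term by term:
    ∫_0^2/3 16*x^2 dx = 128/81;  ∫_0^2/3 -32*x/3 dx = -64/27;  ∫_0^2/3 16/9 dx = 32/27.
  Sum: 128/81 − 64/27 + 32/27 = 32/81.
∫_0^2/3 u² dx = 64/3645, so ||u||_L² = 8*sqrt(5)/135.
∫_0^2/3 (u')² dx = 32/81, so ||u'||_L² = 4*sqrt(2)/9.
Ratio ||u||_L² / ||u'||_L² = sqrt(10)/15.
Sharp Poincaré constant on H^1_0(0, 2/3) is C_P = L/π = 2/(3*π), achieved by sin(3*π/2·x).
A polynomial bump cannot attain the sharp Poincaré constant (only the first sine eigenfunction does), so the ratio is strictly less than C_P, consistent with ||u||_L² ≤ C_P ||u'||_L².


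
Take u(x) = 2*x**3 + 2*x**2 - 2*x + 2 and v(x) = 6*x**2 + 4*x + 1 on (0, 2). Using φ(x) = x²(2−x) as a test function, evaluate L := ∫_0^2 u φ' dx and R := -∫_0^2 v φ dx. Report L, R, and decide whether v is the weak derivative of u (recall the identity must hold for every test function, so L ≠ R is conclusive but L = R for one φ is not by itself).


LHS = -248/15, RHS = -308/15. No, v is not the weak derivative of u.

u(x) = 2*x**3 + 2*x**2 - 2*x + 2, classical derivative u'(x) = 6*x**2 + 4*x - 2.
φ(x) = x²(2−x), so φ'(x) = x*(4 - 3*x).
Note φ(0) = φ(2) = 0, so the boundary term u·φ vanishes.
LHS = ∫_0^2 u(x) φ'(x) dx = ∫_0^2 (-6*x^5 + 2*x^4 + 14*x^3 - 14*x^2 + 8*x) dx. Term by term:
  ∫_0^2 -6*x^5 dx = -64;  ∫_0^2 2*x^4 dx = 64/5;  ∫_0^2 14*x^3 dx = 56;
  ∫_0^2 -14*x^2 dx = -112/3;  ∫_0^2 8*x dx = 16.
Sum: -64 + 64/5 + 56 − 112/3 + 16 = -248/15.
So LHS = -248/15.
∫_0^2 v(x) φ(x) dx = ∫_0^2 (-6*x^5 + 8*x^4 + 7*x^3 + 2*x^2) dx. Term by term:
  ∫_0^2 -6*x^5 dx = -64;  ∫_0^2 8*x^4 dx = 256/5;  ∫_0^2 7*x^3 dx = 28;
  ∫_0^2 2*x^2 dx = 16/3.
Sum: -64 + 256/5 + 28 + 16/3 = 308/15.
So RHS = -∫_0^2 v(x) φ(x) dx = -308/15.
LHS − RHS = 4 ≠ 0, so the identity fails.
(For a valid weak derivative the identity must hold for EVERY test function, in particular this one. The failure shows v is NOT the weak derivative of u.)
Correct weak derivative would be u'(x) = 6*x**2 + 4*x - 2.


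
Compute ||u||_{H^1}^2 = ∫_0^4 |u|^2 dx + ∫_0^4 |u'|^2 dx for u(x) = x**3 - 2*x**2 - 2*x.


||u||_{H^1}^2 = 26032/35

The H^1 norm (squared) on an interval (0, L) is
  ||u||_{H^1}^2 = ∫_0^L u(x)^2 dx + ∫_0^L u'(x)^2 dx.
Compute u'(x) = 3*x**2 - 4*x - 2.
Then u(x)^2 = x**6 - 4*x**5 + 8*x**3 + 4*x**2 and u'(x)^2 = 9*x**4 - 24*x**3 + 4*x**2 + 16*x + 4.
Integrate each monomial from 0 to 4 using ∫_0^4 c·x^n dx = c·4^(n+1)/(n+1):
  ∫_0^4 u(x)^2 dx = ∫_0^4 (x^6 - 4*x^5 + 8*x^3 + 4*x^2) dx. Term by term:
    ∫_0^4 x^6 dx = 16384/7;  ∫_0^4 -4*x^5 dx = -8192/3;  ∫_0^4 8*x^3 dx = 512;
    ∫_0^4 4*x^2 dx = 256/3.
  Sum: 16384/7 − 8192/3 + 512 + 256/3 = 4352/21.
  ∫_0^4 u'(x)^2 dx = ∫_0^4 (9*x^4 - 24*x^3 + 4*x^2 + 16*x + 4) dx. Term by term:
    ∫_0^4 9*x^4 dx = 9216/5;  ∫_0^4 -24*x^3 dx = -1536;  ∫_0^4 4*x^2 dx = 256/3;
    ∫_0^4 16*x dx = 128;  ∫_0^4 4 dx = 16.
  Sum: 9216/5 − 1536 + 256/3 + 128 + 16 = 8048/15.
Adding: ||u||_{H^1}^2 = 4352/21 + 8048/15 = 26032/35.


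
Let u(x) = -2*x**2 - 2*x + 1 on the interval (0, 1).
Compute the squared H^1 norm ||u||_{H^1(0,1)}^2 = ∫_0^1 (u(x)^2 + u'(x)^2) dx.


||u||_{H^1}^2 = 287/15

The H^1 norm (squared) on an interval (0, L) is
  ||u||_{H^1}^2 = ∫_0^L u(x)^2 dx + ∫_0^L u'(x)^2 dx.
Compute u'(x) = -4*x - 2.
Then u(x)^2 = 4*x**4 + 8*x**3 - 4*x + 1 and u'(x)^2 = 16*x**2 + 16*x + 4.
Integrate each monomial from 0 to 1 using ∫_0^1 c·x^n dx = c·1^(n+1)/(n+1):
  ∫_0^1 u(x)^2 dx = ∫_0^1 (4*x^4 + 8*x^3 - 4*x + 1) dx. Term by term:
    ∫_0^1 4*x^4 dx = 4/5;  ∫_0^1 8*x^3 dx = 2;  ∫_0^1 -4*x dx = -2;
    ∫_0^1 1 dx = 1.
  Sum: 4/5 + 2 − 2 + 1 = 9/5.
  ∫_0^1 u'(x)^2 dx = ∫_0^1 (16*x^2 + 16*x + 4) dx. Term by term:
    ∫_0^1 16*x^2 dx = 16/3;  ∫_0^1 16*x dx = 8;  ∫_0^1 4 dx = 4.
  Sum: 16/3 + 8 + 4 = 52/3.
Adding: ||u||_{H^1}^2 = 9/5 + 52/3 = 287/15.


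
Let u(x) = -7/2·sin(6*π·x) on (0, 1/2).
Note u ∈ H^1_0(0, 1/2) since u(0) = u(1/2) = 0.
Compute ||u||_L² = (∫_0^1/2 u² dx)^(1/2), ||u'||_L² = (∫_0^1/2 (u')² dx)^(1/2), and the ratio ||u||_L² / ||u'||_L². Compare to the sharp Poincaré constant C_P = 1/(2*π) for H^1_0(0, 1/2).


||u||_L² / ||u'||_L² = 1/(6*π) < C_P = 1/(2*π).

u(x) = -7/2·sin(6*π·x), so u'(x) = -21*π*cos(6*π*x).
Writing u(x) = A·sin(kπx/L) with A = -7/2 and k = 3, use ∫_0^L sin²(kπx/L) dx = L/2 and ∫_0^L cos²(kπx/L) dx = L/2.
u² = 49/4·sin²(6*π·x) and (u')² = 441*π^2·cos²(6*π·x), and each of sin², cos² integrates to L/2 = 1/4 over (0, 1/2).
∫_0^1/2 u² dx = 49/16, so ||u||_L² = 7/4.
∫_0^1/2 (u')² dx = 441*π^2/4, so ||u'||_L² = 21*π/2.
Ratio ||u||_L² / ||u'||_L² = 1/(6*π).
Sharp Poincaré constant on H^1_0(0, 1/2) is C_P = L/π = 1/(2*π), achieved by sin(2*π·x).
This is the k = 3 harmonic; the ratio L/(kπ) is strictly less than C_P = L/π, consistent with the sharp inequality ||u||_L² ≤ C_P ||u'||_L².


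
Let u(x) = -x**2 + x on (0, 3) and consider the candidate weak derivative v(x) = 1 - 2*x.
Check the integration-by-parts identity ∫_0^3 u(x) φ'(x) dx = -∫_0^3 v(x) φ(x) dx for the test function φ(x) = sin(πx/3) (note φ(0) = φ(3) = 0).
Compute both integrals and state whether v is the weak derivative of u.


LHS = 12/π, RHS = 12/π. Yes, v = u' weakly.

u(x) = -x**2 + x, classical derivative u'(x) = 1 - 2*x.
φ(x) = sin(πx/3), so φ'(x) = π*cos(π*x/3)/3.
Note φ(0) = φ(3) = 0, so the boundary term u·φ vanishes.
LHS = ∫_0^3 u(x) φ'(x) dx = ∫_0^3 (-π*x^2*cos(π*x/3)/3 + π*x*cos(π*x/3)/3) dx. Term by term:
  ∫_0^3 -π*x^2*cos(π*x/3)/3 dx = 18/π;  ∫_0^3 π*x*cos(π*x/3)/3 dx = -6/π.
Sum: 18/π − 6/π = 12/π.
So LHS = 12/π.
∫_0^3 v(x) φ(x) dx = ∫_0^3 (-2*x*sin(π*x/3) + sin(π*x/3)) dx. Term by term:
  ∫_0^3 -2*x*sin(π*x/3) dx = -18/π;  ∫_0^3 sin(π*x/3) dx = 6/π.
Sum: -18/π + 6/π = -12/π.
So RHS = -∫_0^3 v(x) φ(x) dx = 12/π.
LHS = RHS, so the identity holds for this test φ.
Moreover u is smooth here and v(x) = u'(x) = 1 - 2*x pointwise, so the identity holds for every test function. Hence v is the weak derivative of u.


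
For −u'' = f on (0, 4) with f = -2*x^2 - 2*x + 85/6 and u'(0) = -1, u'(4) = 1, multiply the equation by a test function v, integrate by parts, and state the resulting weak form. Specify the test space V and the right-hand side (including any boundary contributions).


V = H^1(0, 4) (v unrestricted at boundary; u is determined up to an additive constant); weak form: ∫_0^4 u'v' dx = ∫_0^4 (-2*x^2 - 2*x + 85/6) v dx + v(4) + v(0) for all v ∈ V.

Multiply both sides by a test function v and integrate from 0 to 4:
  ∫_0^4 −u''(x) v(x) dx = ∫_0^4 f(x) v(x) dx.
Integrate the LHS by parts once:
  ∫_0^4 −u'' v dx = −[u'(x) v(x)]_0^4 + ∫_0^4 u'(x) v'(x) dx.
Thus ∫_0^4 u'(x) v'(x) dx = ∫_0^4 f(x) v(x) dx + [u'(x) v(x)]_0^4.
Choose V so that boundary terms are either known or forced to vanish.
u has inhomogeneous Neumann u'(0) = -1, u'(4) = 1. [u' v]_0^4 = (1)·v(4) − (-1)·v(0) = v(4) + v(0). Take V = H^1(0, 4); boundary term becomes part of RHS.
Weak formulation: find u (satisfying any essential BC) such that ∫_0^4 u'(x) v'(x) dx = ∫_0^4 f v dx + v(4) + v(0) for all v ∈ V (Neumann data are natural BCs: they enter the RHS as boundary terms).
Substituting f(x) = -2*x^2 - 2*x + 85/6, the right-hand side is ∫_0^4 (-2*x^2 - 2*x + 85/6) v dx + v(4) + v(0).
Compatibility check (pure Neumann): taking v ≡ 1 ∈ V gives 0 = ∫_0^4 f dx + (1) − (-1), i.e. ∫_0^4 f dx must equal u'(0) − u'(4) = -2. Indeed ∫_0^4 (-2*x^2 - 2*x + 85/6) dx = -2, so the data are compatible. The solution is then unique only up to an additive constant (fix it e.g. by requiring ∫_0^4 u dx = 0).


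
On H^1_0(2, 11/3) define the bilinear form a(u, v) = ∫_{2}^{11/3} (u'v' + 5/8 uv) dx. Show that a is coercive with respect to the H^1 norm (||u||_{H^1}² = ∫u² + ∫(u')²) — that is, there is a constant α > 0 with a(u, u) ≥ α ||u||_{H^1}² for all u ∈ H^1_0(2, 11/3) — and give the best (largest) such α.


α = (125 + 72*π^2)/(8*(25 + 9*π^2))

Coercivity of a(·,·) on H^1_0(2, 11/3) means a(u, u) ≥ α ||u||_{H^1}² for every u ∈ H^1_0.
The interval has length L = 5/3, and Poincaré/coercivity depend only on L. Here a(u, u) = ∫(u')² + (5/8)·∫u².
Here 0 < c = 5/8 < 1. The condition a(u,u) ≥ α||u||_{H^1}² reads (1−α)∫(u')² ≥ (α−c)∫u². Any admissible α is ≤ 1 (rapidly oscillating u have ∫u²/∫(u')² → 0), and α = 1 would force 0 ≥ (1−c)∫u², impossible since c < 1; so 1−α > 0. By the sharp Poincaré inequality on H^1_0 of an interval of length L, ∫(u')² ≥ (π/L)²∫u² with equality for the first sine mode sin(π(x−x₀)/L) (x₀ the left endpoint), so the inequality holds for all u iff (1−α)(π/L)² ≥ α − c, i.e. α ≤ ((π/L)² + c)/((π/L)² + 1) = (1 + c(L/π)²)/(1 + (L/π)²). With (π/L)² = 9*π^2/25 and c = 5/8, the largest admissible constant is α = ((π/L)² + c)/((π/L)² + 1).
Simplifying, α = (125 + 72*π^2)/(8*(25 + 9*π^2)).


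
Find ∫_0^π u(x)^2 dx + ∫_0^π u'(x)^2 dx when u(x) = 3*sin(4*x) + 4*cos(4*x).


||u||_{H^1(0,π)}^2 = 425*π/2

u'(x) = -16*sin(4*x) + 12*cos(4*x).
Expand u² and (u')² and integrate term by term on (0, π), using: for integers n ≥ 1, ∫_0^π sin²(nx) dx = ∫_0^π cos²(nx) dx = π/2; for n ≠ n', ∫_0^π sin(nx)sin(n'x) dx = ∫_0^π cos(nx)cos(n'x) dx = 0; and by product-to-sum, ∫_0^π sin(nx)cos(n'x) dx = ½∫_0^π [sin((n+n')x) + sin((n−n')x)] dx, which is 0 when n+n' is even and 2n/(n²−n'²) when n+n' is odd (it need not vanish on (0, π)).
  u² squared terms: (3)²·∫sin(4x)² dx = 9·π/2 = 9*π/2;  (4)²·∫cos(4x)² dx = 16·π/2 = 8*π.
  u² cross terms: 2·(3)·(4)·∫sin(4x)·cos(4x) dx = 24·(0) = 0.
  So ∫_0^π u² dx = 9*π/2 + 8*π + 0 = 25*π/2.
  (u')² squared terms: (-16)²·∫sin(4x)² dx = 256·π/2 = 128*π;  (12)²·∫cos(4x)² dx = 144·π/2 = 72*π.
  (u')² cross terms: 2·(-16)·(12)·∫sin(4x)·cos(4x) dx = -384·(0) = 0.
  So ∫_0^π (u')² dx = 128*π + 72*π + 0 = 200*π.
||u||_{H^1}^2 = (25*π/2) + (200*π) = 425*π/2.


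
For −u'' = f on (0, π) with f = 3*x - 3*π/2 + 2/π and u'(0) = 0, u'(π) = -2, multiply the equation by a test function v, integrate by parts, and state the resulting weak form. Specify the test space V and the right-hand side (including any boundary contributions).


V = H^1(0, π) (v unrestricted at boundary; u is determined up to an additive constant); weak form: ∫_0^π u'v' dx = ∫_0^π (3*x - 3*π/2 + 2/π) v dx − 2·v(π) for all v ∈ V.

Multiply both sides by a test function v and integrate from 0 to π:
  ∫_0^π −u''(x) v(x) dx = ∫_0^π f(x) v(x) dx.
Integrate the LHS by parts once:
  ∫_0^π −u'' v dx = −[u'(x) v(x)]_0^π + ∫_0^π u'(x) v'(x) dx.
Thus ∫_0^π u'(x) v'(x) dx = ∫_0^π f(x) v(x) dx + [u'(x) v(x)]_0^π.
Choose V so that boundary terms are either known or forced to vanish.
u has inhomogeneous Neumann u'(0) = 0, u'(π) = -2. [u' v]_0^π = (-2)·v(π) − (0)·v(0) = − 2·v(π). Take V = H^1(0, π); boundary term becomes part of RHS.
Weak formulation: find u (satisfying any essential BC) such that ∫_0^π u'(x) v'(x) dx = ∫_0^π f v dx − 2·v(π) for all v ∈ V (Neumann data are natural BCs: they enter the RHS as boundary terms).
Substituting f(x) = 3*x - 3*π/2 + 2/π, the right-hand side is ∫_0^π (3*x - 3*π/2 + 2/π) v dx − 2·v(π).
Compatibility check (pure Neumann): taking v ≡ 1 ∈ V gives 0 = ∫_0^π f dx + (-2) − (0), i.e. ∫_0^π f dx must equal u'(0) − u'(π) = 2. Indeed ∫_0^π (3*x - 3*π/2 + 2/π) dx = 2, so the data are compatible. The solution is then unique only up to an additive constant (fix it e.g. by requiring ∫_0^π u dx = 0).


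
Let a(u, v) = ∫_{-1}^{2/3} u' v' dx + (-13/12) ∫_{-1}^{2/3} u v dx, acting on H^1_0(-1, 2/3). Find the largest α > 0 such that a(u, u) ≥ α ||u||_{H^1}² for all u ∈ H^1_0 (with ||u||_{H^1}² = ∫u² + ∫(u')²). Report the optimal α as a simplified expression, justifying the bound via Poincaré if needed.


α = (-325 + 108*π^2)/(12*(25 + 9*π^2))

Coercivity of a(·,·) on H^1_0(-1, 2/3) means a(u, u) ≥ α ||u||_{H^1}² for every u ∈ H^1_0.
The interval has length L = 5/3, and Poincaré/coercivity depend only on L. Here a(u, u) = ∫(u')² + (-13/12)·∫u².
Here c = -13/12 < 0 with |c| < (π/L)² = 9*π^2/25, so coercivity still holds. The condition a(u,u) ≥ α||u||_{H^1}² reads (1−α)∫(u')² ≥ (α−c)∫u². Any admissible α is ≤ 1 (rapidly oscillating u have ∫u²/∫(u')² → 0), and α = 1 would force 0 ≥ (1−c)∫u², impossible since c < 1; so 1−α > 0. By the sharp Poincaré inequality on H^1_0 of an interval of length L, ∫(u')² ≥ (π/L)²∫u² with equality for the first sine mode sin(π(x−x₀)/L) (x₀ the left endpoint), so the inequality holds for all u iff (1−α)(π/L)² ≥ α − c, i.e. α ≤ ((π/L)² + c)/((π/L)² + 1) = (1 + c(L/π)²)/(1 + (L/π)²). (Direct route, valid since c ≤ 0: Poincaré gives c∫u² ≥ c(L/π)²∫(u')², so a(u,u) ≥ (1 + c(L/π)²)∫(u')², while ||u||_{H^1}² ≤ (1 + (L/π)²)∫(u')²; dividing yields the same α.) With (π/L)² = 9*π^2/25 and c = -13/12, the largest admissible constant is α = ((π/L)² + c)/((π/L)² + 1).
Simplifying, α = (-325 + 108*π^2)/(12*(25 + 9*π^2)).


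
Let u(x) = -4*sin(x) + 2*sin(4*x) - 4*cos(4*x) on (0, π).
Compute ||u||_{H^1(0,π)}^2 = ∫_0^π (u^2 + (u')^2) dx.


||u||_{H^1(0,π)}^2 = -1088/15 + 186*π

u'(x) = 16*sin(4*x) - 4*cos(x) + 8*cos(4*x).
Expand u² and (u')² and integrate term by term on (0, π), using: for integers n ≥ 1, ∫_0^π sin²(nx) dx = ∫_0^π cos²(nx) dx = π/2; for n ≠ n', ∫_0^π sin(nx)sin(n'x) dx = ∫_0^π cos(nx)cos(n'x) dx = 0; and by product-to-sum, ∫_0^π sin(nx)cos(n'x) dx = ½∫_0^π [sin((n+n')x) + sin((n−n')x)] dx, which is 0 when n+n' is even and 2n/(n²−n'²) when n+n' is odd (it need not vanish on (0, π)).
  u² squared terms: (-4)²·∫cos(4x)² dx = 16·π/2 = 8*π;  (-4)²·∫sin(x)² dx = 16·π/2 = 8*π;  (2)²·∫sin(4x)² dx = 4·π/2 = 2*π.
  u² cross terms: 2·(-4)·(-4)·∫cos(4x)·sin(x) dx = 32·(-2/15) = -64/15;  2·(-4)·(2)·∫cos(4x)·sin(4x) dx = -16·(0) = 0;  2·(-4)·(2)·∫sin(x)·sin(4x) dx = -16·(0) = 0.
  So ∫_0^π u² dx = 8*π + 8*π + 2*π − 64/15 + 0 + 0 = -64/15 + 18*π.
  (u')² squared terms: (-4)²·∫cos(x)² dx = 16·π/2 = 8*π;  (8)²·∫cos(4x)² dx = 64·π/2 = 32*π;  (16)²·∫sin(4x)² dx = 256·π/2 = 128*π.
  (u')² cross terms: 2·(-4)·(8)·∫cos(x)·cos(4x) dx = -64·(0) = 0;  2·(-4)·(16)·∫cos(x)·sin(4x) dx = -128·(8/15) = -1024/15;  2·(8)·(16)·∫cos(4x)·sin(4x) dx = 256·(0) = 0.
  So ∫_0^π (u')² dx = 8*π + 32*π + 128*π + 0 − 1024/15 + 0 = -1024/15 + 168*π.
||u||_{H^1}^2 = (-64/15 + 18*π) + (-1024/15 + 168*π) = -1088/15 + 186*π.


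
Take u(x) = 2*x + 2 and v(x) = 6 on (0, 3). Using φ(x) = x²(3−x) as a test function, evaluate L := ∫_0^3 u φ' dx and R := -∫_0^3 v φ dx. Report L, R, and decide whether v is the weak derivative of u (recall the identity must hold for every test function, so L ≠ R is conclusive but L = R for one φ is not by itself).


LHS = -27/2, RHS = -81/2. No, v is not the weak derivative of u.

u(x) = 2*x + 2, classical derivative u'(x) = 2.
φ(x) = x²(3−x), so φ'(x) = 3*x*(2 - x).
Note φ(0) = φ(3) = 0, so the boundary term u·φ vanishes.
LHS = ∫_0^3 u(x) φ'(x) dx = ∫_0^3 (-6*x^3 + 6*x^2 + 12*x) dx. Term by term:
  ∫_0^3 -6*x^3 dx = -243/2;  ∫_0^3 6*x^2 dx = 54;  ∫_0^3 12*x dx = 54.
Sum: -243/2 + 54 + 54 = -27/2.
So LHS = -27/2.
∫_0^3 v(x) φ(x) dx = ∫_0^3 (-6*x^3 + 18*x^2) dx. Term by term:
  ∫_0^3 -6*x^3 dx = -243/2;  ∫_0^3 18*x^2 dx = 162.
Sum: -243/2 + 162 = 81/2.
So RHS = -∫_0^3 v(x) φ(x) dx = -81/2.
LHS − RHS = 27 ≠ 0, so the identity fails.
(For a valid weak derivative the identity must hold for EVERY test function, in particular this one. The failure shows v is NOT the weak derivative of u.)
Correct weak derivative would be u'(x) = 2.


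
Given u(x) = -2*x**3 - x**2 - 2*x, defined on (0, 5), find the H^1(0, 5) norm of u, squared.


||u||_{H^1}^2 = 623090/7

The H^1 norm (squared) on an interval (0, L) is
  ||u||_{H^1}^2 = ∫_0^L u(x)^2 dx + ∫_0^L u'(x)^2 dx.
Compute u'(x) = -6*x**2 - 2*x - 2.
Then u(x)^2 = 4*x**6 + 4*x**5 + 9*x**4 + 4*x**3 + 4*x**2 and u'(x)^2 = 36*x**4 + 24*x**3 + 28*x**2 + 8*x + 4.
Integrate each monomial from 0 to 5 using ∫_0^5 c·x^n dx = c·5^(n+1)/(n+1):
  ∫_0^5 u(x)^2 dx = ∫_0^5 (4*x^6 + 4*x^5 + 9*x^4 + 4*x^3 + 4*x^2) dx. Term by term:
    ∫_0^5 4*x^6 dx = 312500/7;  ∫_0^5 4*x^5 dx = 31250/3;  ∫_0^5 9*x^4 dx = 5625;
    ∫_0^5 4*x^3 dx = 625;  ∫_0^5 4*x^2 dx = 500/3.
  Sum: 312500/7 + 31250/3 + 5625 + 625 + 500/3 = 1291000/21.
  ∫_0^5 u'(x)^2 dx = ∫_0^5 (36*x^4 + 24*x^3 + 28*x^2 + 8*x + 4) dx. Term by term:
    ∫_0^5 36*x^4 dx = 22500;  ∫_0^5 24*x^3 dx = 3750;  ∫_0^5 28*x^2 dx = 3500/3;
    ∫_0^5 8*x dx = 100;  ∫_0^5 4 dx = 20.
  Sum: 22500 + 3750 + 3500/3 + 100 + 20 = 82610/3.
Adding: ||u||_{H^1}^2 = 1291000/21 + 82610/3 = 623090/7.


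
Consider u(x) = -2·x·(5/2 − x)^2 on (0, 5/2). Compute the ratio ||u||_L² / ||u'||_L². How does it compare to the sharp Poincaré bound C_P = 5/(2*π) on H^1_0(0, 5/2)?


||u||_L² / ||u'||_L² = 5*sqrt(14)/28 < C_P = 5/(2*π).

u(x) = -2·x·(5/2 − x)^2, so u'(x) = (5 - 6*x)*(x - 5/2).
u(x) = -2·x·(5/2 − x)^2 vanishes at x = 0 and x = 5/2, so u ∈ H^1_0(0, 5/2). Differentiate via the product rule and integrate the resulting polynomials term by term.
  ∫_0^5/2 u² dx = ∫_0^5/2 (4*x^6 - 40*x^5 + 150*x^4 - 250*x^3 + 625*x^2/4) dx. Term by term:
    ∫_0^5/2 4*x^6 dx = 78125/224;  ∫_0^5/2 -40*x^5 dx = -78125/48;  ∫_0^5/2 150*x^4 dx = 46875/16;
    ∫_0^5/2 -250*x^3 dx = -78125/32;  ∫_0^5/2 625*x^2/4 dx = 78125/96.
  Sum: 78125/224 − 78125/48 + 46875/16 − 78125/32 + 78125/96 = 15625/672.
  ∫_0^5/2 (u')² dx = ∫_0^5/2 (36*x^4 - 240*x^3 + 550*x^2 - 500*x + 625/4) dx. Term by term:
    ∫_0^5/2 36*x^4 dx = 5625/8;  ∫_0^5/2 -240*x^3 dx = -9375/4;  ∫_0^5/2 550*x^2 dx = 34375/12;
    ∫_0^5/2 -500*x dx = -3125/2;  ∫_0^5/2 625/4 dx = 3125/8.
  Sum: 5625/8 − 9375/4 + 34375/12 − 3125/2 + 3125/8 = 625/12.
∫_0^5/2 u² dx = 15625/672, so ||u||_L² = 125*sqrt(42)/168.
∫_0^5/2 (u')² dx = 625/12, so ||u'||_L² = 25*sqrt(3)/6.
Ratio ||u||_L² / ||u'||_L² = 5*sqrt(14)/28.
Sharp Poincaré constant on H^1_0(0, 5/2) is C_P = L/π = 5/(2*π), achieved by sin(2*π/5·x).
A polynomial bump cannot attain the sharp Poincaré constant (only the first sine eigenfunction does), so the ratio is strictly less than C_P, consistent with ||u||_L² ≤ C_P ||u'||_L².


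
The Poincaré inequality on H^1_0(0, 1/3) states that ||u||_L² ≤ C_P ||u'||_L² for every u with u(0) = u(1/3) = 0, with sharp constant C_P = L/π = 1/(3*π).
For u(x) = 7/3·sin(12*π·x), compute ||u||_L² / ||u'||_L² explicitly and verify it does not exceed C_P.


||u||_L² / ||u'||_L² = 1/(12*π) < C_P = 1/(3*π).

u(x) = 7/3·sin(12*π·x), so u'(x) = 28*π*cos(12*π*x).
Writing u(x) = A·sin(kπx/L) with A = 7/3 and k = 4, use ∫_0^L sin²(kπx/L) dx = L/2 and ∫_0^L cos²(kπx/L) dx = L/2.
u² = 49/9·sin²(12*π·x) and (u')² = 784*π^2·cos²(12*π·x), and each of sin², cos² integrates to L/2 = 1/6 over (0, 1/3).
∫_0^1/3 u² dx = 49/54, so ||u||_L² = 7*sqrt(6)/18.
∫_0^1/3 (u')² dx = 392*π^2/3, so ||u'||_L² = 14*sqrt(6)*π/3.
Ratio ||u||_L² / ||u'||_L² = 1/(12*π).
Sharp Poincaré constant on H^1_0(0, 1/3) is C_P = L/π = 1/(3*π), achieved by sin(3*π·x).
This is the k = 4 harmonic; the ratio L/(kπ) is strictly less than C_P = L/π, consistent with the sharp inequality ||u||_L² ≤ C_P ||u'||_L².


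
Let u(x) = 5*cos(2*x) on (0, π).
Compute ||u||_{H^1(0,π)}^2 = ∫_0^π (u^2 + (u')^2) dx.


||u||_{H^1(0,π)}^2 = 125*π/2

u'(x) = -10*sin(2*x).
Expand u² and (u')² and integrate term by term on (0, π), using: for integers n ≥ 1, ∫_0^π sin²(nx) dx = ∫_0^π cos²(nx) dx = π/2; for n ≠ n', ∫_0^π sin(nx)sin(n'x) dx = ∫_0^π cos(nx)cos(n'x) dx = 0; and by product-to-sum, ∫_0^π sin(nx)cos(n'x) dx = ½∫_0^π [sin((n+n')x) + sin((n−n')x)] dx, which is 0 when n+n' is even and 2n/(n²−n'²) when n+n' is odd (it need not vanish on (0, π)).
  u² squared terms: (5)²·∫cos(2x)² dx = 25·π/2 = 25*π/2.
  So ∫_0^π u² dx = 25*π/2.
  (u')² squared terms: (-10)²·∫sin(2x)² dx = 100·π/2 = 50*π.
  So ∫_0^π (u')² dx = 50*π.
||u||_{H^1}^2 = (25*π/2) + (50*π) = 125*π/2.


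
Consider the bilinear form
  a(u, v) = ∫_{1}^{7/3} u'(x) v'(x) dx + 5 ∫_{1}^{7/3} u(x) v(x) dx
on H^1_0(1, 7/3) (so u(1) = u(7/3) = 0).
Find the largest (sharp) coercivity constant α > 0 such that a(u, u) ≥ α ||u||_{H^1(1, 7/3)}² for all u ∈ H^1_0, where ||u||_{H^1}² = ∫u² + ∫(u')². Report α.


α = 1

Coercivity of a(·,·) on H^1_0(1, 7/3) means a(u, u) ≥ α ||u||_{H^1}² for every u ∈ H^1_0.
The interval has length L = 4/3, and Poincaré/coercivity depend only on L. Here a(u, u) = ∫(u')² + (5)·∫u².
Here c = 5 ≥ 1, so a(u,u) = ∫(u')² + c∫u² ≥ ∫(u')² + ∫u² = ||u||_{H^1}², i.e. α = 1 works. No larger α is possible: a(u,u) ≥ α||u||_{H^1}² means (1−α)∫(u')² ≥ (α−c)∫u², and for the modes u_n = sin(nπ(x−x₀)/L) (x₀ the left endpoint) one has ∫u_n²/∫(u_n')² = (L/(nπ))² → 0, so a(u_n,u_n)/||u_n||_{H^1}² → 1. Hence the optimal constant is α = 1.
Therefore α = 1.


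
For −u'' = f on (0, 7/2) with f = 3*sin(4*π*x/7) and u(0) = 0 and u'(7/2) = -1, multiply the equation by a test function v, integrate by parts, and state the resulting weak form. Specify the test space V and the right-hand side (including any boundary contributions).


V = {v ∈ H^1(0, 7/2) : v(0) = 0} (test functions vanish at x = 0 where u is specified); weak form: ∫_0^7/2 u'v' dx = ∫_0^7/2 (3*sin(4*π*x/7)) v dx − v(7/2) for all v ∈ V.

Multiply both sides by a test function v and integrate from 0 to 7/2:
  ∫_0^7/2 −u''(x) v(x) dx = ∫_0^7/2 f(x) v(x) dx.
Integrate the LHS by parts once:
  ∫_0^7/2 −u'' v dx = −[u'(x) v(x)]_0^7/2 + ∫_0^7/2 u'(x) v'(x) dx.
Thus ∫_0^7/2 u'(x) v'(x) dx = ∫_0^7/2 f(x) v(x) dx + [u'(x) v(x)]_0^7/2.
Choose V so that boundary terms are either known or forced to vanish.
Mixed BC: u(0) = 0 (Dirichlet) and u'(7/2) = -1 (Neumann). Define V = {v ∈ H^1(0, 7/2) : v(0) = 0}. Then [u' v]_0^7/2 = u'(7/2)·v(7/2) − u'(0)·0 = − v(7/2).
Weak formulation: find u (satisfying any essential BC) such that ∫_0^7/2 u'(x) v'(x) dx = ∫_0^7/2 f v dx − v(7/2) for all v ∈ V (Dirichlet at 0 absorbed into V; Neumann datum at x = 7/2 contributes the boundary term).
Substituting f(x) = 3*sin(4*π*x/7), the right-hand side is ∫_0^7/2 (3*sin(4*π*x/7)) v dx − v(7/2).


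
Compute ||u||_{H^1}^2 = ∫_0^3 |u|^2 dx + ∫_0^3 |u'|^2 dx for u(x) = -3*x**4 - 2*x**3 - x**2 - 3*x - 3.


||u||_{H^1}^2 = 106389

The H^1 norm (squared) on an interval (0, L) is
  ||u||_{H^1}^2 = ∫_0^L u(x)^2 dx + ∫_0^L u'(x)^2 dx.
Compute u'(x) = -12*x**3 - 6*x**2 - 2*x - 3.
Then u(x)^2 = 9*x**8 + 12*x**7 + 10*x**6 + 22*x**5 + 31*x**4 + 18*x**3 + 15*x**2 + 18*x + 9 and u'(x)^2 = 144*x**6 + 144*x**5 + 84*x**4 + 96*x**3 + 40*x**2 + 12*x + 9.
Integrate each monomial from 0 to 3 using ∫_0^3 c·x^n dx = c·3^(n+1)/(n+1):
  ∫_0^3 u(x)^2 dx = ∫_0^3 (9*x^8 + 12*x^7 + 10*x^6 + 22*x^5 + 31*x^4 + 18*x^3 + 15*x^2 + 18*x + 9) dx. Term by term:
    ∫_0^3 9*x^8 dx = 19683;  ∫_0^3 12*x^7 dx = 19683/2;  ∫_0^3 10*x^6 dx = 21870/7;
    ∫_0^3 22*x^5 dx = 2673;  ∫_0^3 31*x^4 dx = 7533/5;  ∫_0^3 18*x^3 dx = 729/2;
    ∫_0^3 15*x^2 dx = 135;  ∫_0^3 18*x dx = 81;  ∫_0^3 9 dx = 27.
  Sum: 19683 + 19683/2 + 21870/7 + 2673 + 7533/5 + 729/2 + 135 + 81 + 27 = 1310256/35.
  ∫_0^3 u'(x)^2 dx = ∫_0^3 (144*x^6 + 144*x^5 + 84*x^4 + 96*x^3 + 40*x^2 + 12*x + 9) dx. Term by term:
    ∫_0^3 144*x^6 dx = 314928/7;  ∫_0^3 144*x^5 dx = 17496;  ∫_0^3 84*x^4 dx = 20412/5;
    ∫_0^3 96*x^3 dx = 1944;  ∫_0^3 40*x^2 dx = 360;  ∫_0^3 12*x dx = 54;
    ∫_0^3 9 dx = 27.
  Sum: 314928/7 + 17496 + 20412/5 + 1944 + 360 + 54 + 27 = 2413359/35.
Adding: ||u||_{H^1}^2 = 1310256/35 + 2413359/35 = 106389.


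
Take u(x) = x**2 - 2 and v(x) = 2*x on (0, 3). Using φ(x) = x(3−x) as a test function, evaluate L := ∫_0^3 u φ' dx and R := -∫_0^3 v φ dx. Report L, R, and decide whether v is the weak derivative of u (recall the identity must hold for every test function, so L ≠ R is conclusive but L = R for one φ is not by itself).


LHS = -27/2, RHS = -27/2. Yes, v = u' weakly.

u(x) = x**2 - 2, classical derivative u'(x) = 2*x.
φ(x) = x(3−x), so φ'(x) = 3 - 2*x.
Note φ(0) = φ(3) = 0, so the boundary term u·φ vanishes.
LHS = ∫_0^3 u(x) φ'(x) dx = ∫_0^3 (-2*x^3 + 3*x^2 + 4*x - 6) dx. Term by term:
  ∫_0^3 -2*x^3 dx = -81/2;  ∫_0^3 3*x^2 dx = 27;  ∫_0^3 4*x dx = 18;
  ∫_0^3 -6 dx = -18.
Sum: -81/2 + 27 + 18 − 18 = -27/2.
So LHS = -27/2.
∫_0^3 v(x) φ(x) dx = ∫_0^3 (-2*x^3 + 6*x^2) dx. Term by term:
  ∫_0^3 -2*x^3 dx = -81/2;  ∫_0^3 6*x^2 dx = 54.
Sum: -81/2 + 54 = 27/2.
So RHS = -∫_0^3 v(x) φ(x) dx = -27/2.
LHS = RHS, so the identity holds for this test φ.
Moreover u is smooth here and v(x) = u'(x) = 2*x pointwise, so the identity holds for every test function. Hence v is the weak derivative of u.


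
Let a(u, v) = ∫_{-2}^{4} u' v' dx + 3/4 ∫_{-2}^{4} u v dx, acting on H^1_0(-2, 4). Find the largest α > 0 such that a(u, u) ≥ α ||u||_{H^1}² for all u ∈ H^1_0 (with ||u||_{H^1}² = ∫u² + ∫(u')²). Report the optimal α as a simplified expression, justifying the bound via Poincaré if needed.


α = (π^2 + 27)/(π^2 + 36)

Coercivity of a(·,·) on H^1_0(-2, 4) means a(u, u) ≥ α ||u||_{H^1}² for every u ∈ H^1_0.
The interval has length L = 6, and Poincaré/coercivity depend only on L. Here a(u, u) = ∫(u')² + (3/4)·∫u².
Here 0 < c = 3/4 < 1. The condition a(u,u) ≥ α||u||_{H^1}² reads (1−α)∫(u')² ≥ (α−c)∫u². Any admissible α is ≤ 1 (rapidly oscillating u have ∫u²/∫(u')² → 0), and α = 1 would force 0 ≥ (1−c)∫u², impossible since c < 1; so 1−α > 0. By the sharp Poincaré inequality on H^1_0 of an interval of length L, ∫(u')² ≥ (π/L)²∫u² with equality for the first sine mode sin(π(x−x₀)/L) (x₀ the left endpoint), so the inequality holds for all u iff (1−α)(π/L)² ≥ α − c, i.e. α ≤ ((π/L)² + c)/((π/L)² + 1) = (1 + c(L/π)²)/(1 + (L/π)²). With (π/L)² = π^2/36 and c = 3/4, the largest admissible constant is α = ((π/L)² + c)/((π/L)² + 1).
Simplifying, α = (π^2 + 27)/(π^2 + 36).


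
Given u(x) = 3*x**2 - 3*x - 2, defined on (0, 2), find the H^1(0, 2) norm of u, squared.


||u||_{H^1}^2 = 258/5

The H^1 norm (squared) on an interval (0, L) is
  ||u||_{H^1}^2 = ∫_0^L u(x)^2 dx + ∫_0^L u'(x)^2 dx.
Compute u'(x) = 6*x - 3.
Then u(x)^2 = 9*x**4 - 18*x**3 - 3*x**2 + 12*x + 4 and u'(x)^2 = 36*x**2 - 36*x + 9.
Integrate each monomial from 0 to 2 using ∫_0^2 c·x^n dx = c·2^(n+1)/(n+1):
  ∫_0^2 u(x)^2 dx = ∫_0^2 (9*x^4 - 18*x^3 - 3*x^2 + 12*x + 4) dx. Term by term:
    ∫_0^2 9*x^4 dx = 288/5;  ∫_0^2 -18*x^3 dx = -72;  ∫_0^2 -3*x^2 dx = -8;
    ∫_0^2 12*x dx = 24;  ∫_0^2 4 dx = 8.
  Sum: 288/5 − 72 − 8 + 24 + 8 = 48/5.
  ∫_0^2 u'(x)^2 dx = ∫_0^2 (36*x^2 - 36*x + 9) dx. Term by term:
    ∫_0^2 36*x^2 dx = 96;  ∫_0^2 -36*x dx = -72;  ∫_0^2 9 dx = 18.
  Sum: 96 − 72 + 18 = 42.
Adding: ||u||_{H^1}^2 = 48/5 + 42 = 258/5.


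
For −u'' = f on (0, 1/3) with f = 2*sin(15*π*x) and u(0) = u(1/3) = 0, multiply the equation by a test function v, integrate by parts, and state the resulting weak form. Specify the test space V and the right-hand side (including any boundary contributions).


V = H^1_0(0, 1/3) (so v(0) = v(1/3) = 0); weak form: ∫_0^1/3 u'v' dx = ∫_0^1/3 (2*sin(15*π*x)) v dx for all v ∈ V.

Multiply both sides by a test function v and integrate from 0 to 1/3:
  ∫_0^1/3 −u''(x) v(x) dx = ∫_0^1/3 f(x) v(x) dx.
Integrate the LHS by parts once:
  ∫_0^1/3 −u'' v dx = −[u'(x) v(x)]_0^1/3 + ∫_0^1/3 u'(x) v'(x) dx.
Thus ∫_0^1/3 u'(x) v'(x) dx = ∫_0^1/3 f(x) v(x) dx + [u'(x) v(x)]_0^1/3.
Choose V so that boundary terms are either known or forced to vanish.
u is Dirichlet: u(0) = u(1/3) = 0. Let V = H^1_0(0, 1/3); then v(0) = v(1/3) = 0, and [u' v]_0^1/3 = 0.
Weak formulation: find u (satisfying any essential BC) such that ∫_0^1/3 u'(x) v'(x) dx = ∫_0^1/3 f v dx for all v ∈ V.
Substituting f(x) = 2*sin(15*π*x), the right-hand side is ∫_0^1/3 (2*sin(15*π*x)) v dx.


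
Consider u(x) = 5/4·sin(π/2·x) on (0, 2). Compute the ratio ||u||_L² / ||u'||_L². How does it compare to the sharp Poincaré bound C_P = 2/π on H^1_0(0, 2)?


||u||_L² / ||u'||_L² = 2/π = C_P.

u(x) = 5/4·sin(π/2·x), so u'(x) = 5*π*cos(π*x/2)/8.
Writing u(x) = A·sin(kπx/L) with A = 5/4 and k = 1, use ∫_0^L sin²(kπx/L) dx = L/2 and ∫_0^L cos²(kπx/L) dx = L/2.
u² = 25/16·sin²(π/2·x) and (u')² = 25*π^2/64·cos²(π/2·x), and each of sin², cos² integrates to L/2 = 1 over (0, 2).
∫_0^2 u² dx = 25/16, so ||u||_L² = 5/4.
∫_0^2 (u')² dx = 25*π^2/64, so ||u'||_L² = 5*π/8.
Ratio ||u||_L² / ||u'||_L² = 2/π.
Sharp Poincaré constant on H^1_0(0, 2) is C_P = L/π = 2/π, achieved by sin(π/2·x).
This is the k = 1 eigenfunction (up to amplitude), so the ratio equals the sharp Poincaré constant exactly.


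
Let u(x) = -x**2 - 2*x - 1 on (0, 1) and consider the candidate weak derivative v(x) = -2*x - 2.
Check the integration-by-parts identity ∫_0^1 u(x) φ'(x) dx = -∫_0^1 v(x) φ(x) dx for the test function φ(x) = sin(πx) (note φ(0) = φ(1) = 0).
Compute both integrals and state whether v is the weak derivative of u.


LHS = 6/π, RHS = 6/π. Yes, v = u' weakly.

u(x) = -x**2 - 2*x - 1, classical derivative u'(x) = -2*x - 2.
φ(x) = sin(πx), so φ'(x) = π*cos(π*x).
Note φ(0) = φ(1) = 0, so the boundary term u·φ vanishes.
LHS = ∫_0^1 u(x) φ'(x) dx = ∫_0^1 (-π*x^2*cos(π*x) - 2*π*x*cos(π*x) - π*cos(π*x)) dx. Term by term:
  ∫_0^1 -π*cos(π*x) dx = 0;  ∫_0^1 -π*x^2*cos(π*x) dx = 2/π;  ∫_0^1 -2*π*x*cos(π*x) dx = 4/π.
Sum: 0 + 2/π + 4/π = 6/π.
So LHS = 6/π.
∫_0^1 v(x) φ(x) dx = ∫_0^1 (-2*x*sin(π*x) - 2*sin(π*x)) dx. Term by term:
  ∫_0^1 -2*sin(π*x) dx = -4/π;  ∫_0^1 -2*x*sin(π*x) dx = -2/π.
Sum: -4/π − 2/π = -6/π.
So RHS = -∫_0^1 v(x) φ(x) dx = 6/π.
LHS = RHS, so the identity holds for this test φ.
Moreover u is smooth here and v(x) = u'(x) = -2*x - 2 pointwise, so the identity holds for every test function. Hence v is the weak derivative of u.


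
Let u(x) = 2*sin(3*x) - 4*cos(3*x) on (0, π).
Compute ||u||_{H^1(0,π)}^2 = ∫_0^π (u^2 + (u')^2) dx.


||u||_{H^1(0,π)}^2 = 100*π

u'(x) = 12*sin(3*x) + 6*cos(3*x).
Expand u² and (u')² and integrate term by term on (0, π), using: for integers n ≥ 1, ∫_0^π sin²(nx) dx = ∫_0^π cos²(nx) dx = π/2; for n ≠ n', ∫_0^π sin(nx)sin(n'x) dx = ∫_0^π cos(nx)cos(n'x) dx = 0; and by product-to-sum, ∫_0^π sin(nx)cos(n'x) dx = ½∫_0^π [sin((n+n')x) + sin((n−n')x)] dx, which is 0 when n+n' is even and 2n/(n²−n'²) when n+n' is odd (it need not vanish on (0, π)).
  u² squared terms: (-4)²·∫cos(3x)² dx = 16·π/2 = 8*π;  (2)²·∫sin(3x)² dx = 4·π/2 = 2*π.
  u² cross terms: 2·(-4)·(2)·∫cos(3x)·sin(3x) dx = -16·(0) = 0.
  So ∫_0^π u² dx = 8*π + 2*π + 0 = 10*π.
  (u')² squared terms: (6)²·∫cos(3x)² dx = 36·π/2 = 18*π;  (12)²·∫sin(3x)² dx = 144·π/2 = 72*π.
  (u')² cross terms: 2·(6)·(12)·∫cos(3x)·sin(3x) dx = 144·(0) = 0.
  So ∫_0^π (u')² dx = 18*π + 72*π + 0 = 90*π.
||u||_{H^1}^2 = (10*π) + (90*π) = 100*π.


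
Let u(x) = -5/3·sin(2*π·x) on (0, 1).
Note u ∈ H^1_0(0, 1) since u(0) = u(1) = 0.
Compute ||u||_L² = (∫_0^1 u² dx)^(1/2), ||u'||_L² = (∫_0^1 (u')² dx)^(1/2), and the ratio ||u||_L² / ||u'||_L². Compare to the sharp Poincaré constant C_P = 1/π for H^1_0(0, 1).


||u||_L² / ||u'||_L² = 1/(2*π) < C_P = 1/π.

u(x) = -5/3·sin(2*π·x), so u'(x) = -10*π*cos(2*π*x)/3.
Writing u(x) = A·sin(kπx/L) with A = -5/3 and k = 2, use ∫_0^L sin²(kπx/L) dx = L/2 and ∫_0^L cos²(kπx/L) dx = L/2.
u² = 25/9·sin²(2*π·x) and (u')² = 100*π^2/9·cos²(2*π·x), and each of sin², cos² integrates to L/2 = 1/2 over (0, 1).
∫_0^1 u² dx = 25/18, so ||u||_L² = 5*sqrt(2)/6.
∫_0^1 (u')² dx = 50*π^2/9, so ||u'||_L² = 5*sqrt(2)*π/3.
Ratio ||u||_L² / ||u'||_L² = 1/(2*π).
Sharp Poincaré constant on H^1_0(0, 1) is C_P = L/π = 1/π, achieved by sin(π·x).
This is the k = 2 harmonic; the ratio L/(kπ) is strictly less than C_P = L/π, consistent with the sharp inequality ||u||_L² ≤ C_P ||u'||_L².


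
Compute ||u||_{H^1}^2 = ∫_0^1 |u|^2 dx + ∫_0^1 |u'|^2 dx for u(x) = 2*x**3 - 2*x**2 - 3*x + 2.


||u||_{H^1}^2 = 1103/105

The H^1 norm (squared) on an interval (0, L) is
  ||u||_{H^1}^2 = ∫_0^L u(x)^2 dx + ∫_0^L u'(x)^2 dx.
Compute u'(x) = 6*x**2 - 4*x - 3.
Then u(x)^2 = 4*x**6 - 8*x**5 - 8*x**4 + 20*x**3 + x**2 - 12*x + 4 and u'(x)^2 = 36*x**4 - 48*x**3 - 20*x**2 + 24*x + 9.
Integrate each monomial from 0 to 1 using ∫_0^1 c·x^n dx = c·1^(n+1)/(n+1):
  ∫_0^1 u(x)^2 dx = ∫_0^1 (4*x^6 - 8*x^5 - 8*x^4 + 20*x^3 + x^2 - 12*x + 4) dx. Term by term:
    ∫_0^1 4*x^6 dx = 4/7;  ∫_0^1 -8*x^5 dx = -4/3;  ∫_0^1 -8*x^4 dx = -8/5;
    ∫_0^1 20*x^3 dx = 5;  ∫_0^1 x^2 dx = 1/3;  ∫_0^1 -12*x dx = -6;
    ∫_0^1 4 dx = 4.
  Sum: 4/7 − 4/3 − 8/5 + 5 + 1/3 − 6 + 4 = 34/35.
  ∫_0^1 u'(x)^2 dx = ∫_0^1 (36*x^4 - 48*x^3 - 20*x^2 + 24*x + 9) dx. Term by term:
    ∫_0^1 36*x^4 dx = 36/5;  ∫_0^1 -48*x^3 dx = -12;  ∫_0^1 -20*x^2 dx = -20/3;
    ∫_0^1 24*x dx = 12;  ∫_0^1 9 dx = 9.
  Sum: 36/5 − 12 − 20/3 + 12 + 9 = 143/15.
Adding: ||u||_{H^1}^2 = 34/35 + 143/15 = 1103/105.


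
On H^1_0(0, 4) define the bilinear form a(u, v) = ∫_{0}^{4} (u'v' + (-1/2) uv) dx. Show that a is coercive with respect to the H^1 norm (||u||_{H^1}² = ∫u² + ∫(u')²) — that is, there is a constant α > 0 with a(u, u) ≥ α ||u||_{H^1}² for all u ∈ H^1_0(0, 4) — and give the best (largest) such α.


α = (-8 + π^2)/(π^2 + 16)

Coercivity of a(·,·) on H^1_0(0, 4) means a(u, u) ≥ α ||u||_{H^1}² for every u ∈ H^1_0.
The interval has length L = 4, and Poincaré/coercivity depend only on L. Here a(u, u) = ∫(u')² + (-1/2)·∫u².
Here c = -1/2 < 0 with |c| < (π/L)² = π^2/16, so coercivity still holds. The condition a(u,u) ≥ α||u||_{H^1}² reads (1−α)∫(u')² ≥ (α−c)∫u². Any admissible α is ≤ 1 (rapidly oscillating u have ∫u²/∫(u')² → 0), and α = 1 would force 0 ≥ (1−c)∫u², impossible since c < 1; so 1−α > 0. By the sharp Poincaré inequality on H^1_0 of an interval of length L, ∫(u')² ≥ (π/L)²∫u² with equality for the first sine mode sin(π(x−x₀)/L) (x₀ the left endpoint), so the inequality holds for all u iff (1−α)(π/L)² ≥ α − c, i.e. α ≤ ((π/L)² + c)/((π/L)² + 1) = (1 + c(L/π)²)/(1 + (L/π)²). (Direct route, valid since c ≤ 0: Poincaré gives c∫u² ≥ c(L/π)²∫(u')², so a(u,u) ≥ (1 + c(L/π)²)∫(u')², while ||u||_{H^1}² ≤ (1 + (L/π)²)∫(u')²; dividing yields the same α.) With (π/L)² = π^2/16 and c = -1/2, the largest admissible constant is α = ((π/L)² + c)/((π/L)² + 1).
Simplifying, α = (-8 + π^2)/(π^2 + 16).


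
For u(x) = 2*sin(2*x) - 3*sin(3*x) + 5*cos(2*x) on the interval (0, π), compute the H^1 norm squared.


||u||_{H^1(0,π)}^2 = -180 + 235*π/2

u'(x) = -10*sin(2*x) + 4*cos(2*x) - 9*cos(3*x).
Expand u² and (u')² and integrate term by term on (0, π), using: for integers n ≥ 1, ∫_0^π sin²(nx) dx = ∫_0^π cos²(nx) dx = π/2; for n ≠ n', ∫_0^π sin(nx)sin(n'x) dx = ∫_0^π cos(nx)cos(n'x) dx = 0; and by product-to-sum, ∫_0^π sin(nx)cos(n'x) dx = ½∫_0^π [sin((n+n')x) + sin((n−n')x)] dx, which is 0 when n+n' is even and 2n/(n²−n'²) when n+n' is odd (it need not vanish on (0, π)).
  u² squared terms: (-3)²·∫sin(3x)² dx = 9·π/2 = 9*π/2;  (2)²·∫sin(2x)² dx = 4·π/2 = 2*π;  (5)²·∫cos(2x)² dx = 25·π/2 = 25*π/2.
  u² cross terms: 2·(-3)·(2)·∫sin(3x)·sin(2x) dx = -12·(0) = 0;  2·(-3)·(5)·∫sin(3x)·cos(2x) dx = -30·(6/5) = -36;  2·(2)·(5)·∫sin(2x)·cos(2x) dx = 20·(0) = 0.
  So ∫_0^π u² dx = 9*π/2 + 2*π + 25*π/2 + 0 − 36 + 0 = -36 + 19*π.
  (u')² squared terms: (-10)²·∫sin(2x)² dx = 100·π/2 = 50*π;  (-9)²·∫cos(3x)² dx = 81·π/2 = 81*π/2;  (4)²·∫cos(2x)² dx = 16·π/2 = 8*π.
  (u')² cross terms: 2·(-10)·(-9)·∫sin(2x)·cos(3x) dx = 180·(-4/5) = -144;  2·(-10)·(4)·∫sin(2x)·cos(2x) dx = -80·(0) = 0;  2·(-9)·(4)·∫cos(3x)·cos(2x) dx = -72·(0) = 0.
  So ∫_0^π (u')² dx = 50*π + 81*π/2 + 8*π − 144 + 0 + 0 = -144 + 197*π/2.
||u||_{H^1}^2 = (-36 + 19*π) + (-144 + 197*π/2) = -180 + 235*π/2.


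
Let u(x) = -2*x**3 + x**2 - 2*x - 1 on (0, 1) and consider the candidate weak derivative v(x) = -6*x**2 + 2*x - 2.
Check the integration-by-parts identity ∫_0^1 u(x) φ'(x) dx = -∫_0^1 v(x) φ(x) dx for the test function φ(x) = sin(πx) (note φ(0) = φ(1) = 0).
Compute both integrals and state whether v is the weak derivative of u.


LHS = -24/π^3 + 8/π, RHS = -24/π^3 + 8/π. Yes, v = u' weakly.

u(x) = -2*x**3 + x**2 - 2*x - 1, classical derivative u'(x) = -6*x**2 + 2*x - 2.
φ(x) = sin(πx), so φ'(x) = π*cos(π*x).
Note φ(0) = φ(1) = 0, so the boundary term u·φ vanishes.
LHS = ∫_0^1 u(x) φ'(x) dx = ∫_0^1 (-2*π*x^3*cos(π*x) + π*x^2*cos(π*x) - 2*π*x*cos(π*x) - π*cos(π*x)) dx. Term by term:
  ∫_0^1 -π*cos(π*x) dx = 0;  ∫_0^1 π*x^2*cos(π*x) dx = -2/π;  ∫_0^1 -2*π*x*cos(π*x) dx = 4/π;
  ∫_0^1 -2*π*x^3*cos(π*x) dx = -24/π^3 + 6/π.
Sum: 0 − 2/π + 4/π + -24/π^3 + 6/π = -24/π^3 + 8/π.
So LHS = -24/π^3 + 8/π.
∫_0^1 v(x) φ(x) dx = ∫_0^1 (-6*x^2*sin(π*x) + 2*x*sin(π*x) - 2*sin(π*x)) dx. Term by term:
  ∫_0^1 -2*sin(π*x) dx = -4/π;  ∫_0^1 -6*x^2*sin(π*x) dx = -6/π + 24/π^3;  ∫_0^1 2*x*sin(π*x) dx = 2/π.
Sum: -4/π + -6/π + 24/π^3 + 2/π = -8/π + 24/π^3.
So RHS = -∫_0^1 v(x) φ(x) dx = -24/π^3 + 8/π.
LHS = RHS, so the identity holds for this test φ.
Moreover u is smooth here and v(x) = u'(x) = -6*x**2 + 2*x - 2 pointwise, so the identity holds for every test function. Hence v is the weak derivative of u.
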